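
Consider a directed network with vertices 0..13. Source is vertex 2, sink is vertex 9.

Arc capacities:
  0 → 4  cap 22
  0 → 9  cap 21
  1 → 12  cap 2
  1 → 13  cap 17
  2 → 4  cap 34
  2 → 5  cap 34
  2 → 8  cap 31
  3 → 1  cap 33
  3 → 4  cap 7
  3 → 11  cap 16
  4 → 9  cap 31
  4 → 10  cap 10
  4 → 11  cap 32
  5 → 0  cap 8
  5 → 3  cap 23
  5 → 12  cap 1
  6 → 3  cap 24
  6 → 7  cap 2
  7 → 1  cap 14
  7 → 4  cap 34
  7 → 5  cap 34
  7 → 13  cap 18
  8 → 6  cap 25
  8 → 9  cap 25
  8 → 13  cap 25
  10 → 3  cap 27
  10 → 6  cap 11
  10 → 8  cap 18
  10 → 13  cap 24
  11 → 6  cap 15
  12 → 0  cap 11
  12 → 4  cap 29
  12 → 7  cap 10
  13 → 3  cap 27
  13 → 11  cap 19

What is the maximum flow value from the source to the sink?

augment #1: 2→4→9 bottleneck 31, total now 31
augment #2: 2→8→9 bottleneck 25, total now 56
augment #3: 2→5→0→9 bottleneck 8, total now 64
augment #4: 2→5→12→0→9 bottleneck 1, total now 65
augment #5: 2→5→3→1→12→0→9 bottleneck 2, total now 67

Maximum flow value: 67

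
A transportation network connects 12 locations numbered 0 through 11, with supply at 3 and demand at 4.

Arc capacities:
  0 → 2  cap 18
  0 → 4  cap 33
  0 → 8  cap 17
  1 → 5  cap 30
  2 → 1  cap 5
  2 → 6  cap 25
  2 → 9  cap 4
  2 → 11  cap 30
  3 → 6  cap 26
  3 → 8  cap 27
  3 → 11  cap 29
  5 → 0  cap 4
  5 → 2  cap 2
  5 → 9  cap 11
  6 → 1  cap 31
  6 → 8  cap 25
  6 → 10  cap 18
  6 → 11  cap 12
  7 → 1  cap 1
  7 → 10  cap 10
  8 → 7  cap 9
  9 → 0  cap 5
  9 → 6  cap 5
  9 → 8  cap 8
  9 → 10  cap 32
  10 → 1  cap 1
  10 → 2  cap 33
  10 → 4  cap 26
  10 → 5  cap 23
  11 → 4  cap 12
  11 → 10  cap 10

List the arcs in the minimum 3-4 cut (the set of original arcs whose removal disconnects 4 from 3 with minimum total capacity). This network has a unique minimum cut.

augment #1: 3→11→4 push 12
augment #2: 3→6→10→4 push 18
augment #3: 3→11→10→4 push 8
augment #4: 3→6→1→5→0→4 push 4
augment #5: 3→6→1→5→9→0→4 push 4
augment #6: 3→11→10→2→9→0→4 push 1
max flow = 47; residual-reachable set from 3 gives S-side
cut edges (S→T): {(5,0), (9,0), (10,4), (11,4)} total cap 47

Min-cut arcs: {(5,0), (9,0), (10,4), (11,4)} (total capacity 47)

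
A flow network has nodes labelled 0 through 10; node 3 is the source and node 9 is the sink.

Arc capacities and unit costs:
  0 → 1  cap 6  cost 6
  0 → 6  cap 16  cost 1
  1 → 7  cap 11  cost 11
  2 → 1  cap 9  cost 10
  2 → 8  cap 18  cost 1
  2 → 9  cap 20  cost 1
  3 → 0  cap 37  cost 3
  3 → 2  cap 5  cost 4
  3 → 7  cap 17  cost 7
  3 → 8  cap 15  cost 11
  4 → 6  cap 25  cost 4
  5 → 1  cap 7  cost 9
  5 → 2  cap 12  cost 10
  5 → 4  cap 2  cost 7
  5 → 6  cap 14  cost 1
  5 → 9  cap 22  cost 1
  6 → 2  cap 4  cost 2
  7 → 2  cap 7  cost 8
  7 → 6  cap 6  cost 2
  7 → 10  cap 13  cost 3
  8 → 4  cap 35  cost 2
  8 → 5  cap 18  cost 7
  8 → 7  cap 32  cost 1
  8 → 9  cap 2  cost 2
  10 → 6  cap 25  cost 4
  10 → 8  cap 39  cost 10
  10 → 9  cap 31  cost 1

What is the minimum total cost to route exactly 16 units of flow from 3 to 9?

shortest-cost path #1: 3→2→9 push 5 @ unit cost 5 (adds 25)
shortest-cost path #2: 3→0→6→2→9 push 4 @ unit cost 7 (adds 28)
shortest-cost path #3: 3→7→10→9 push 7 @ unit cost 11 (adds 77)
total cost = 130

Minimum cost for 16 units: 130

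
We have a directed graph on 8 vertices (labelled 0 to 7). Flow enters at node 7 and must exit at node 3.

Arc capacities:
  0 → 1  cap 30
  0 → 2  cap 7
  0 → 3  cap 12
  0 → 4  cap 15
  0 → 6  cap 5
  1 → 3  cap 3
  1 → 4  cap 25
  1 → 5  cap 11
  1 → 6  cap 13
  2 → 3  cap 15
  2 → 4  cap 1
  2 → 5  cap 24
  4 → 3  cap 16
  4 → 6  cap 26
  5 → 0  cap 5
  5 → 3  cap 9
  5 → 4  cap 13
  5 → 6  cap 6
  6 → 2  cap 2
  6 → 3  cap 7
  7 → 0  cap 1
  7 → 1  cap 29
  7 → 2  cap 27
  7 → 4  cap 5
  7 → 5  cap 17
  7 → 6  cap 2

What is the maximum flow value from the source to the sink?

augment #1: 7→0→3 bottleneck 1, total now 1
augment #2: 7→1→3 bottleneck 3, total now 4
augment #3: 7→2→3 bottleneck 15, total now 19
augment #4: 7→4→3 bottleneck 5, total now 24
augment #5: 7→5→3 bottleneck 9, total now 33
augment #6: 7→6→3 bottleneck 2, total now 35
augment #7: 7→1→4→3 bottleneck 11, total now 46
augment #8: 7→1→6→3 bottleneck 5, total now 51
augment #9: 7→5→0→3 bottleneck 5, total now 56

Maximum flow value: 56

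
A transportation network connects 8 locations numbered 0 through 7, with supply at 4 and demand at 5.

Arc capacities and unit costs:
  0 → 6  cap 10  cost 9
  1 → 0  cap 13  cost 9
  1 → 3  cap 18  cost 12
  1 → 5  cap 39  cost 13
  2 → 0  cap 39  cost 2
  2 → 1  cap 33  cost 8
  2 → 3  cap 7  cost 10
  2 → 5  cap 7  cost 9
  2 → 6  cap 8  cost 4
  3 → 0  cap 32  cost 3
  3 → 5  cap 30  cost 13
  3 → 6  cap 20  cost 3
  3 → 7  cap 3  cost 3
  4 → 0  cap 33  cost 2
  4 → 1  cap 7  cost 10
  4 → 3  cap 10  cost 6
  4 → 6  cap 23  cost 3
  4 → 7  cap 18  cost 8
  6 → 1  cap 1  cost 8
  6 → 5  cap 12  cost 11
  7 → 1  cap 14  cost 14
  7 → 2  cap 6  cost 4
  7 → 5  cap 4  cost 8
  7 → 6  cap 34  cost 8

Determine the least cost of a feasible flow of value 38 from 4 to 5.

Minimum cost for 38 units: 686

shortest-cost path #1: 4→6→5 push 12 @ unit cost 14 (adds 168)
shortest-cost path #2: 4→7→5 push 4 @ unit cost 16 (adds 64)
shortest-cost path #3: 4→3→5 push 10 @ unit cost 19 (adds 190)
shortest-cost path #4: 4→7→2→5 push 6 @ unit cost 21 (adds 126)
shortest-cost path #5: 4→1→5 push 6 @ unit cost 23 (adds 138)
total cost = 686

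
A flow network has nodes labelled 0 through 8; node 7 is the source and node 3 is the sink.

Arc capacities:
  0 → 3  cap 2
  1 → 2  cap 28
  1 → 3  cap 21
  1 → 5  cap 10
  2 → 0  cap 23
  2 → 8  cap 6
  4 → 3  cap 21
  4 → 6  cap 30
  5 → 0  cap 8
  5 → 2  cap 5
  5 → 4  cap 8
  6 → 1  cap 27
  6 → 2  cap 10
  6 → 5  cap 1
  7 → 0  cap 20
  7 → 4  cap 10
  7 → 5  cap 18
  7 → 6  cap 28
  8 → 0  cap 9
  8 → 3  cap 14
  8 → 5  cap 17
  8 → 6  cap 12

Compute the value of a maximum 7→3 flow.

augment #1: 7→0→3 bottleneck 2, total now 2
augment #2: 7→4→3 bottleneck 10, total now 12
augment #3: 7→5→4→3 bottleneck 8, total now 20
augment #4: 7→6→1→3 bottleneck 21, total now 41
augment #5: 7→5→2→8→3 bottleneck 5, total now 46
augment #6: 7→6→2→8→3 bottleneck 1, total now 47

Maximum flow value: 47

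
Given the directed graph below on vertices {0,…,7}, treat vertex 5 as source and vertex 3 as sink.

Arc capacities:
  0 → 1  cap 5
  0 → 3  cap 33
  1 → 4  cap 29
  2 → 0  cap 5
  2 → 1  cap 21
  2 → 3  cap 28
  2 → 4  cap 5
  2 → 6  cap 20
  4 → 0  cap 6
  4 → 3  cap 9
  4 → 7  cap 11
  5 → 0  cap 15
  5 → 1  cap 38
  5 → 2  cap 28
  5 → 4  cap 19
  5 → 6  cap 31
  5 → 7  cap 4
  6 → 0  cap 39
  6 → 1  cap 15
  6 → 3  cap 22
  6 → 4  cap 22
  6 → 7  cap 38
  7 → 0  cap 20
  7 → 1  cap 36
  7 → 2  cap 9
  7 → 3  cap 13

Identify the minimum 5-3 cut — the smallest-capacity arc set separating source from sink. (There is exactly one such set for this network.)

Min-cut arcs: {(4,0), (4,3), (4,7), (5,0), (5,2), (5,6), (5,7)} (total capacity 104)

augment #1: 5→0→3 push 15
augment #2: 5→2→3 push 28
augment #3: 5→4→3 push 9
augment #4: 5→6→3 push 22
augment #5: 5→7→3 push 4
augment #6: 5→4→0→3 push 6
augment #7: 5→4→7→3 push 4
augment #8: 5→6→0→3 push 9
augment #9: 5→1→4→7→3 push 5
augment #10: 5→1→4→7→0→3 push 2
max flow = 104; residual-reachable set from 5 gives S-side
cut edges (S→T): {(4,0), (4,3), (4,7), (5,0), (5,2), (5,6), (5,7)} total cap 104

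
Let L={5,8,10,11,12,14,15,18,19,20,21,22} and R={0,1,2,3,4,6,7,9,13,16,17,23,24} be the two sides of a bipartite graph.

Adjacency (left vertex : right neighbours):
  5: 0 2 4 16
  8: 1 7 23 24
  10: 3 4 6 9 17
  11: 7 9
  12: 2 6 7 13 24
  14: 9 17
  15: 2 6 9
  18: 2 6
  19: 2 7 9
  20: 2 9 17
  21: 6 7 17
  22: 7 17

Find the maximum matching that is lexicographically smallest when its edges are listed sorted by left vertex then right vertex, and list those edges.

|M| = 9 (so the lex-smallest maximum matching has 9 edges)
process left vertices in ascending order; for each, take the smallest-labelled available neighbour that still permits 9 edges overall, or leave it unmatched if none does
lex-smallest matching: {5-0, 8-1, 10-3, 11-7, 12-13, 14-9, 15-2, 18-6, 20-17}

Lex-smallest maximum matching: {(5,0), (8,1), (10,3), (11,7), (12,13), (14,9), (15,2), (18,6), (20,17)}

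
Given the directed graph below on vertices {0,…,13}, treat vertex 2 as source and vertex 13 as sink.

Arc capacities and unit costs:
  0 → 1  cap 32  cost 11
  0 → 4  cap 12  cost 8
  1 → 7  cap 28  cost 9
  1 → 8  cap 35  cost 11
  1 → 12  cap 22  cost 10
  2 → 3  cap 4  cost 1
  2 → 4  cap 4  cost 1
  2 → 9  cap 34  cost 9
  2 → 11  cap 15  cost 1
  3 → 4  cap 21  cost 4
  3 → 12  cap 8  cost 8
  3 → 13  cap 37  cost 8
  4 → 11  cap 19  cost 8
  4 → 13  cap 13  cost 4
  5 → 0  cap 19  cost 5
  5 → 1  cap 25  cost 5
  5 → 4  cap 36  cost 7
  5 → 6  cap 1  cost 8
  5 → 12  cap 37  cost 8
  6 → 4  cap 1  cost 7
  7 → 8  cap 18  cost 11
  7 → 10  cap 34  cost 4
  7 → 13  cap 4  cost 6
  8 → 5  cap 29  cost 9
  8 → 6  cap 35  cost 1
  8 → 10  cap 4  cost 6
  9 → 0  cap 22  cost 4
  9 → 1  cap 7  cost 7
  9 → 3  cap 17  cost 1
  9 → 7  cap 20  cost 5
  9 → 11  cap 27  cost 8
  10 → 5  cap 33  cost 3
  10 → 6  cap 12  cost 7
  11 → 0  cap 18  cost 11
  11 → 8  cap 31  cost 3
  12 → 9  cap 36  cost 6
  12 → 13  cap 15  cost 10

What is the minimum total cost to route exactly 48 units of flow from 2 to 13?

Minimum cost for 48 units: 964

shortest-cost path #1: 2→4→13 push 4 @ unit cost 5 (adds 20)
shortest-cost path #2: 2→3→13 push 4 @ unit cost 9 (adds 36)
shortest-cost path #3: 2→11→8→6→4→13 push 1 @ unit cost 16 (adds 16)
shortest-cost path #4: 2→9→3→13 push 17 @ unit cost 18 (adds 306)
shortest-cost path #5: 2→9→7→13 push 4 @ unit cost 20 (adds 80)
shortest-cost path #6: 2→11→0→4→13 push 8 @ unit cost 24 (adds 192)
shortest-cost path #7: 2→11→8→5→12→13 push 6 @ unit cost 31 (adds 186)
shortest-cost path #8: 2→9→0→11→8→5→12→13 push 4 @ unit cost 32 (adds 128)
total cost = 964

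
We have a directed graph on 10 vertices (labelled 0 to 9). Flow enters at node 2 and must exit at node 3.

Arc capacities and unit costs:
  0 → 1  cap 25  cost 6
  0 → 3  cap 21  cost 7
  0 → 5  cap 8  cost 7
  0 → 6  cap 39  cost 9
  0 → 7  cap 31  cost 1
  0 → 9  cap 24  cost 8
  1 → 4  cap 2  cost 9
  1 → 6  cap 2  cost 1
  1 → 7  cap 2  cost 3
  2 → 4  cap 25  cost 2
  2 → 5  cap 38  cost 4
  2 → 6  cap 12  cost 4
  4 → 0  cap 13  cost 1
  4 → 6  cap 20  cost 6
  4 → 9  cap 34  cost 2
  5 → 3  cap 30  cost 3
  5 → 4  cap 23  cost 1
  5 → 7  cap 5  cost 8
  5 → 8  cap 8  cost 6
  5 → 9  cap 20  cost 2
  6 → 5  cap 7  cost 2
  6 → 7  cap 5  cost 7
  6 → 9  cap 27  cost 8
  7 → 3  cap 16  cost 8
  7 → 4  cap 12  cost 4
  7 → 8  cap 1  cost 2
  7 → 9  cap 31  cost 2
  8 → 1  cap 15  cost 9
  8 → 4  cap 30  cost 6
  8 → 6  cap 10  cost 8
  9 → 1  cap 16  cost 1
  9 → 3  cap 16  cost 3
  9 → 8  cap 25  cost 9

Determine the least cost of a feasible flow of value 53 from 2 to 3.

shortest-cost path #1: 2→5→3 push 30 @ unit cost 7 (adds 210)
shortest-cost path #2: 2→4→9→3 push 16 @ unit cost 7 (adds 112)
shortest-cost path #3: 2→4→0→3 push 7 @ unit cost 10 (adds 70)
total cost = 392

Minimum cost for 53 units: 392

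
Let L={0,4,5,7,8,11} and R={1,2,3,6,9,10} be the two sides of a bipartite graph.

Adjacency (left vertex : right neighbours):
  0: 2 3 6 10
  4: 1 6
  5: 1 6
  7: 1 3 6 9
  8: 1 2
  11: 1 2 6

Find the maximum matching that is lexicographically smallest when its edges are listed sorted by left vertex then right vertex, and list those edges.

Lex-smallest maximum matching: {(0,3), (4,1), (5,6), (7,9), (8,2)}

|M| = 5 (so the lex-smallest maximum matching has 5 edges)
process left vertices in ascending order; for each, take the smallest-labelled available neighbour that still permits 5 edges overall, or leave it unmatched if none does
lex-smallest matching: {0-3, 4-1, 5-6, 7-9, 8-2}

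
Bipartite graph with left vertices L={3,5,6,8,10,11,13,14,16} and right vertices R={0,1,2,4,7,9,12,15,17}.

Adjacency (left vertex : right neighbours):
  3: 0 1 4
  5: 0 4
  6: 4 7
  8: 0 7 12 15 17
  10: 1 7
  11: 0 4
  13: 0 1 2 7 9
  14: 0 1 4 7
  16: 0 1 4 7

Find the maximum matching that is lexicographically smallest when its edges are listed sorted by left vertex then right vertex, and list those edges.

Lex-smallest maximum matching: {(3,0), (5,4), (6,7), (8,12), (10,1), (13,2)}

|M| = 6 (so the lex-smallest maximum matching has 6 edges)
process left vertices in ascending order; for each, take the smallest-labelled available neighbour that still permits 6 edges overall, or leave it unmatched if none does
lex-smallest matching: {3-0, 5-4, 6-7, 8-12, 10-1, 13-2}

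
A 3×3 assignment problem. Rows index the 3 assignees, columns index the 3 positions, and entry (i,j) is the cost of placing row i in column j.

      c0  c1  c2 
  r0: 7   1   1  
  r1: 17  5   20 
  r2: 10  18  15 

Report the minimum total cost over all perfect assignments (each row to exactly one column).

optimal assignment: row0→col2 (cost 1), row1→col1 (cost 5), row2→col0 (cost 10)
total = 1 + 5 + 10 = 16

Minimum assignment cost: 16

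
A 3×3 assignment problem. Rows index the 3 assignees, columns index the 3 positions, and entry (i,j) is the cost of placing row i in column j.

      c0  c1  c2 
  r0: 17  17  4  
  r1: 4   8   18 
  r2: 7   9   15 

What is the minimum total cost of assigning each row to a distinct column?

Minimum assignment cost: 17

optimal assignment: row0→col2 (cost 4), row1→col0 (cost 4), row2→col1 (cost 9)
total = 4 + 4 + 9 = 17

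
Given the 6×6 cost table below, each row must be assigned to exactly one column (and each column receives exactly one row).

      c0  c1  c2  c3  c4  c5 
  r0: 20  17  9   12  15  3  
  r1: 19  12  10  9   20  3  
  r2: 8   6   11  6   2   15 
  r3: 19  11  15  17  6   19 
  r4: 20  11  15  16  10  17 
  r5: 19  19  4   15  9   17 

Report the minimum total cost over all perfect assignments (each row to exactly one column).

optimal assignment: row0→col5 (cost 3), row1→col3 (cost 9), row2→col0 (cost 8), row3→col4 (cost 6), row4→col1 (cost 11), row5→col2 (cost 4)
total = 3 + 9 + 8 + 6 + 11 + 4 = 41

Minimum assignment cost: 41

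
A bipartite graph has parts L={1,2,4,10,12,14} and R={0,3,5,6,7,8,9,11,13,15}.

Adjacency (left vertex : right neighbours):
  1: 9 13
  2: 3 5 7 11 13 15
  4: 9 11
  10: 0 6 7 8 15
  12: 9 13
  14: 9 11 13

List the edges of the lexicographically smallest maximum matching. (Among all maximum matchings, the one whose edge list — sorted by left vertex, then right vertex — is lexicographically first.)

|M| = 5 (so the lex-smallest maximum matching has 5 edges)
process left vertices in ascending order; for each, take the smallest-labelled available neighbour that still permits 5 edges overall, or leave it unmatched if none does
lex-smallest matching: {1-9, 2-3, 4-11, 10-0, 12-13}

Lex-smallest maximum matching: {(1,9), (2,3), (4,11), (10,0), (12,13)}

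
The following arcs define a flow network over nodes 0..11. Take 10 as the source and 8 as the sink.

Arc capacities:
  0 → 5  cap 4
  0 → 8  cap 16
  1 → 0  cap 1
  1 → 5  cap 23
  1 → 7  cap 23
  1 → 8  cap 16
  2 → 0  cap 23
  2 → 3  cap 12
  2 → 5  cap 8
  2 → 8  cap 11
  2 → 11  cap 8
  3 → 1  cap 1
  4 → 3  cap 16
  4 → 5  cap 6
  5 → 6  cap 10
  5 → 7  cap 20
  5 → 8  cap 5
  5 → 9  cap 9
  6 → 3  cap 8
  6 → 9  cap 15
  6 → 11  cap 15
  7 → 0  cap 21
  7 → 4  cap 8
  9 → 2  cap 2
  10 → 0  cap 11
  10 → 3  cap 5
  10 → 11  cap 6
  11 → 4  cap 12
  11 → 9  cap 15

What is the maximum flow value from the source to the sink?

augment #1: 10→0→8 bottleneck 11, total now 11
augment #2: 10→3→1→8 bottleneck 1, total now 12
augment #3: 10→11→4→5→8 bottleneck 5, total now 17
augment #4: 10→11→9→2→8 bottleneck 1, total now 18

Maximum flow value: 18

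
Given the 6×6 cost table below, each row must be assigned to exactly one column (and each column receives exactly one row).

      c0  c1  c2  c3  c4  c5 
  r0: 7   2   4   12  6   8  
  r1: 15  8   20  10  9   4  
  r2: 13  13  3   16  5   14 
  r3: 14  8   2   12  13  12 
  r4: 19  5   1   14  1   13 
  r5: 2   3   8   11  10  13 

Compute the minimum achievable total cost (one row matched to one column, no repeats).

Minimum assignment cost: 24

optimal assignment: row0→col1 (cost 2), row1→col5 (cost 4), row2→col2 (cost 3), row3→col3 (cost 12), row4→col4 (cost 1), row5→col0 (cost 2)
total = 2 + 4 + 3 + 12 + 1 + 2 = 24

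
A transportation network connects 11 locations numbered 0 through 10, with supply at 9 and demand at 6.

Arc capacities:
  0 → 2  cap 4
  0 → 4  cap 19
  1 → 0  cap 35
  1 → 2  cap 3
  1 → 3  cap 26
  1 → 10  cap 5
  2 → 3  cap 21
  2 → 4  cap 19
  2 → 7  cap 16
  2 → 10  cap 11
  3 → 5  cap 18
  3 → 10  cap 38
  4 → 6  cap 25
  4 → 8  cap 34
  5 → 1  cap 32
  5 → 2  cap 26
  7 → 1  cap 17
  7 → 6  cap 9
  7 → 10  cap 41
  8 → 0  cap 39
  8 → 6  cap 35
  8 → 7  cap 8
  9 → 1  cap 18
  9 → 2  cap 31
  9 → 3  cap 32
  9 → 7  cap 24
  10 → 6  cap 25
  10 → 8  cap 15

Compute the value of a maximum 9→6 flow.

Maximum flow value: 87

augment #1: 9→7→6 bottleneck 9, total now 9
augment #2: 9→1→10→6 bottleneck 5, total now 14
augment #3: 9→2→4→6 bottleneck 19, total now 33
augment #4: 9→2→10→6 bottleneck 11, total now 44
augment #5: 9→3→10→6 bottleneck 9, total now 53
augment #6: 9→1→0→4→6 bottleneck 6, total now 59
augment #7: 9→3→10→8→6 bottleneck 15, total now 74
augment #8: 9→1→0→4→8→6 bottleneck 7, total now 81
augment #9: 9→7→1→0→4→8→6 bottleneck 6, total now 87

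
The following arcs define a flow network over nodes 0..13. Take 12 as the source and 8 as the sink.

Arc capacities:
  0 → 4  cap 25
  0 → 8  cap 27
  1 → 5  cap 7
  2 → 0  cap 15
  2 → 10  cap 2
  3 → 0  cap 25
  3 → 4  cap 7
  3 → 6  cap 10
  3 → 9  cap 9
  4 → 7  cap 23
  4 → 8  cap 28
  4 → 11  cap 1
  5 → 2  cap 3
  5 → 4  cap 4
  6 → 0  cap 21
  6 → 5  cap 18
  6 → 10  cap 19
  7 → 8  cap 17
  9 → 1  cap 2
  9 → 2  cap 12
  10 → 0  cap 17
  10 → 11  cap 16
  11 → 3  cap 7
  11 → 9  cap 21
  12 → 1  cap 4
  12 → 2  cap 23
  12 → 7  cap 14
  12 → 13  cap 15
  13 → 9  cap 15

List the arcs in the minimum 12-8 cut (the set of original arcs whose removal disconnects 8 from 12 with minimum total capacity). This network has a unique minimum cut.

augment #1: 12→7→8 push 14
augment #2: 12→2→0→8 push 15
augment #3: 12→1→5→4→8 push 4
augment #4: 12→2→10→0→8 push 2
max flow = 35; residual-reachable set from 12 gives S-side
cut edges (S→T): {(2,0), (2,10), (5,4), (12,7)} total cap 35

Min-cut arcs: {(2,0), (2,10), (5,4), (12,7)} (total capacity 35)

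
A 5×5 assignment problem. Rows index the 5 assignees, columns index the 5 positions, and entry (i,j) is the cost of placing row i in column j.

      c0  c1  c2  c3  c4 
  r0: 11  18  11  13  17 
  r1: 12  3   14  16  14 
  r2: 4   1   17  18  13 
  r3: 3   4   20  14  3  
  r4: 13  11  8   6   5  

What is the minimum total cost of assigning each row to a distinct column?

Minimum assignment cost: 27

optimal assignment: row0→col2 (cost 11), row1→col1 (cost 3), row2→col0 (cost 4), row3→col4 (cost 3), row4→col3 (cost 6)
total = 11 + 3 + 4 + 3 + 6 = 27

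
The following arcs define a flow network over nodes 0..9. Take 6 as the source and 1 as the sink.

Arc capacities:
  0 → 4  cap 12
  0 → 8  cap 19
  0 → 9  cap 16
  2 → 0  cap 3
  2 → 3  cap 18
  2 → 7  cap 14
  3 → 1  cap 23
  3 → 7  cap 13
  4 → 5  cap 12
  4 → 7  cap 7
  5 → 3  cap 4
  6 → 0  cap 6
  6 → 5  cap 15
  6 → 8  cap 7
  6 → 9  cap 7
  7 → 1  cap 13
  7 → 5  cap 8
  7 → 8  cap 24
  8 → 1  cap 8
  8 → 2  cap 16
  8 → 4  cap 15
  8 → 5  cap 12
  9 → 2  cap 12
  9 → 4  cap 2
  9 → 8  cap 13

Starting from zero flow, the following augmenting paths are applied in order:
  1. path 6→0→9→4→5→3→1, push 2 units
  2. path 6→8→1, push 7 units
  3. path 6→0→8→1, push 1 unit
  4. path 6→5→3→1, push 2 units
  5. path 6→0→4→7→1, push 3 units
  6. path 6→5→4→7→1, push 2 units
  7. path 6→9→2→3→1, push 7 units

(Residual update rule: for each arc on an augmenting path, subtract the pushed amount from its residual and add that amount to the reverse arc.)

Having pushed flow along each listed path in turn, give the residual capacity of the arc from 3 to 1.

Residual capacity of (3,1): 12

after path 1 (6→0→9→4→5→3→1, push 2): res(3,1)=21
after path 2 (6→8→1, push 7): res(3,1)=21
after path 3 (6→0→8→1, push 1): res(3,1)=21
after path 4 (6→5→3→1, push 2): res(3,1)=19
after path 5 (6→0→4→7→1, push 3): res(3,1)=19
after path 6 (6→5→4→7→1, push 2): res(3,1)=19
after path 7 (6→9→2→3→1, push 7): res(3,1)=12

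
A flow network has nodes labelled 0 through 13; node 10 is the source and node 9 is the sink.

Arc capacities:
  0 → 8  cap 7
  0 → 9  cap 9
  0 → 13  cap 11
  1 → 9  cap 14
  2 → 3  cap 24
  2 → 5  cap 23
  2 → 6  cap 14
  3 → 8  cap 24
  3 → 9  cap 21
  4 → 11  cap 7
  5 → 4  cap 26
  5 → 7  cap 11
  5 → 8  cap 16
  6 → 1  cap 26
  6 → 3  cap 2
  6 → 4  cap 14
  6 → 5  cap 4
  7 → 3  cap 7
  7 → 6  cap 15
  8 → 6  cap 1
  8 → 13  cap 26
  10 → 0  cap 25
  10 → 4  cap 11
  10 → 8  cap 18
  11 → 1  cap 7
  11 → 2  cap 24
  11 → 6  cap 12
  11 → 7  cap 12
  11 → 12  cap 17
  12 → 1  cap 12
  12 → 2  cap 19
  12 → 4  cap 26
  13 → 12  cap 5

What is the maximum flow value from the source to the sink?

Maximum flow value: 22

augment #1: 10→0→9 bottleneck 9, total now 9
augment #2: 10→4→11→1→9 bottleneck 7, total now 16
augment #3: 10→8→6→1→9 bottleneck 1, total now 17
augment #4: 10→0→13→12→1→9 bottleneck 5, total now 22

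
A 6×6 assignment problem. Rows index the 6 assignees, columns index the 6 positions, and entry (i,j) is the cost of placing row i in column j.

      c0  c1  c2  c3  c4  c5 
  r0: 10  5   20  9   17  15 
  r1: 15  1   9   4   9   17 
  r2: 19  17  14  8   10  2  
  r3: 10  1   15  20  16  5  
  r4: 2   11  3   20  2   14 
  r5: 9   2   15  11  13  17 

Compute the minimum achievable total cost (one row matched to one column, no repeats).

optimal assignment: row0→col3 (cost 9), row1→col2 (cost 9), row2→col5 (cost 2), row3→col1 (cost 1), row4→col4 (cost 2), row5→col0 (cost 9)
total = 9 + 9 + 2 + 1 + 2 + 9 = 32

Minimum assignment cost: 32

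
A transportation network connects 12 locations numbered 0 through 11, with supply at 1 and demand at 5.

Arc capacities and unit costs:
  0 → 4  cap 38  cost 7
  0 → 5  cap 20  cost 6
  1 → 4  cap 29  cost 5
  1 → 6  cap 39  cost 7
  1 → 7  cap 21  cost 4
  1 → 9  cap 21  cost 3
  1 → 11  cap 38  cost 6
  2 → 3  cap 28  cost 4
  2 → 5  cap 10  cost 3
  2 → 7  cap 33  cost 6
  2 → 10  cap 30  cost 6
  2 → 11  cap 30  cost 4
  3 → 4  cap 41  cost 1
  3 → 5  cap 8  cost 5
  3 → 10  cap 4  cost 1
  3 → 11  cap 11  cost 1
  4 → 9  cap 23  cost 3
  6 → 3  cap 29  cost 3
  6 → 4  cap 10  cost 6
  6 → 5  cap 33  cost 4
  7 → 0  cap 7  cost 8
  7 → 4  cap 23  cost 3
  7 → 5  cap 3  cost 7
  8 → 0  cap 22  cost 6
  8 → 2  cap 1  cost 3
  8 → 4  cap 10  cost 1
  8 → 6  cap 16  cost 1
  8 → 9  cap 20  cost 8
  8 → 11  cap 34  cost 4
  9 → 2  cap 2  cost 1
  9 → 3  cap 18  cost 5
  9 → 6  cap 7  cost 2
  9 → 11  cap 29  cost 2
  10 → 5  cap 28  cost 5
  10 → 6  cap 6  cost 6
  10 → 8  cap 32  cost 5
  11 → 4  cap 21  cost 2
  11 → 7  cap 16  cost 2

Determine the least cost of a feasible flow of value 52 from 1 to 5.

shortest-cost path #1: 1→9→2→5 push 2 @ unit cost 7 (adds 14)
shortest-cost path #2: 1→9→6→5 push 7 @ unit cost 9 (adds 63)
shortest-cost path #3: 1→6→5 push 26 @ unit cost 11 (adds 286)
shortest-cost path #4: 1→7→5 push 3 @ unit cost 11 (adds 33)
shortest-cost path #5: 1→9→3→5 push 8 @ unit cost 13 (adds 104)
shortest-cost path #6: 1→9→3→10→5 push 4 @ unit cost 14 (adds 56)
shortest-cost path #7: 1→7→0→5 push 2 @ unit cost 18 (adds 36)
total cost = 592

Minimum cost for 52 units: 592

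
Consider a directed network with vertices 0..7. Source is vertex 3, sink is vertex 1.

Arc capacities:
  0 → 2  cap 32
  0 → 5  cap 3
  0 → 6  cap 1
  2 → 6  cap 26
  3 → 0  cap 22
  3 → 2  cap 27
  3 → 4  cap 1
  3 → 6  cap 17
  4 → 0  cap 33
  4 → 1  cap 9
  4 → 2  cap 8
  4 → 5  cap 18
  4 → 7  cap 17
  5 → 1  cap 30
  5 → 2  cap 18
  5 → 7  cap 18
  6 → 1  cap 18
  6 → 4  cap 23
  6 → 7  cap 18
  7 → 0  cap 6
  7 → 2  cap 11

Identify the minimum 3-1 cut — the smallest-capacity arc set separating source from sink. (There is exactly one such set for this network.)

augment #1: 3→4→1 push 1
augment #2: 3→6→1 push 17
augment #3: 3→0→5→1 push 3
augment #4: 3→0→6→1 push 1
augment #5: 3→2→6→4→1 push 8
augment #6: 3→2→6→4→5→1 push 15
max flow = 45; residual-reachable set from 3 gives S-side
cut edges (S→T): {(0,5), (3,4), (6,1), (6,4)} total cap 45

Min-cut arcs: {(0,5), (3,4), (6,1), (6,4)} (total capacity 45)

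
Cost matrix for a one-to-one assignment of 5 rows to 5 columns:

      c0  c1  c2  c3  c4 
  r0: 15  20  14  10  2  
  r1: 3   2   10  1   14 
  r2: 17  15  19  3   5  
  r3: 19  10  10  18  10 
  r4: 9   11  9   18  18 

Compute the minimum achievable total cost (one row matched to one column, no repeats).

Minimum assignment cost: 26

optimal assignment: row0→col4 (cost 2), row1→col1 (cost 2), row2→col3 (cost 3), row3→col2 (cost 10), row4→col0 (cost 9)
total = 2 + 2 + 3 + 10 + 9 = 26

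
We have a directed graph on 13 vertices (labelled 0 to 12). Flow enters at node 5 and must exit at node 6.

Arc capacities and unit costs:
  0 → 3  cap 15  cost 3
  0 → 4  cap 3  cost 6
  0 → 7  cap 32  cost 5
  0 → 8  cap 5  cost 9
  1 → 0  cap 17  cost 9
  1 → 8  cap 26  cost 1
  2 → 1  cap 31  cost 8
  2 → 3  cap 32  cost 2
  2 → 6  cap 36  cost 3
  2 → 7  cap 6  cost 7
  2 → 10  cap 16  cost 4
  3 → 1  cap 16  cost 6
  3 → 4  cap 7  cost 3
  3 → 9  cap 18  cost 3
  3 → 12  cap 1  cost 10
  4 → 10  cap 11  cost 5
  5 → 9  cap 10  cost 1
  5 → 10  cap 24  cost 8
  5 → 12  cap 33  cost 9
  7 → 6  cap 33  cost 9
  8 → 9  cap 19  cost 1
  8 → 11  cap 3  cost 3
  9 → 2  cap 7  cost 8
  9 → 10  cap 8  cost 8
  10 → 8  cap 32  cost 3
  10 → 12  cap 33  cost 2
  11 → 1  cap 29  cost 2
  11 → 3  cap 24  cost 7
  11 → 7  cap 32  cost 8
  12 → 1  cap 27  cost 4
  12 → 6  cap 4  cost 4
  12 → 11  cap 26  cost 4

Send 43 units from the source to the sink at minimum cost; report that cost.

Minimum cost for 43 units: 1117

shortest-cost path #1: 5→9→2→6 push 7 @ unit cost 12 (adds 84)
shortest-cost path #2: 5→12→6 push 4 @ unit cost 13 (adds 52)
shortest-cost path #3: 5→12→11→7→6 push 26 @ unit cost 30 (adds 780)
shortest-cost path #4: 5→10→8→11→7→6 push 3 @ unit cost 31 (adds 93)
shortest-cost path #5: 5→12→1→0→7→6 push 3 @ unit cost 36 (adds 108)
total cost = 1117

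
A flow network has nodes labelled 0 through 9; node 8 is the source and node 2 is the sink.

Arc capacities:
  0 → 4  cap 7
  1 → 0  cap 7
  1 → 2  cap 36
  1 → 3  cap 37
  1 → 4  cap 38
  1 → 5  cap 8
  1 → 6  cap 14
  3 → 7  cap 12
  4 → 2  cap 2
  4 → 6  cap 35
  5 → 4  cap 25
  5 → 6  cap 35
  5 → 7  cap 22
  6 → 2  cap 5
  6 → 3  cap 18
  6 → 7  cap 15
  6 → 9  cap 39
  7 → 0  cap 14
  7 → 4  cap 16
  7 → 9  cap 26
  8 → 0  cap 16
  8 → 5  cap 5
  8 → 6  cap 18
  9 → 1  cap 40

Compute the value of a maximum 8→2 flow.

Maximum flow value: 30

augment #1: 8→6→2 bottleneck 5, total now 5
augment #2: 8→0→4→2 bottleneck 2, total now 7
augment #3: 8→6→9→1→2 bottleneck 13, total now 20
augment #4: 8→5→6→9→1→2 bottleneck 5, total now 25
augment #5: 8→0→4→6→9→1→2 bottleneck 5, total now 30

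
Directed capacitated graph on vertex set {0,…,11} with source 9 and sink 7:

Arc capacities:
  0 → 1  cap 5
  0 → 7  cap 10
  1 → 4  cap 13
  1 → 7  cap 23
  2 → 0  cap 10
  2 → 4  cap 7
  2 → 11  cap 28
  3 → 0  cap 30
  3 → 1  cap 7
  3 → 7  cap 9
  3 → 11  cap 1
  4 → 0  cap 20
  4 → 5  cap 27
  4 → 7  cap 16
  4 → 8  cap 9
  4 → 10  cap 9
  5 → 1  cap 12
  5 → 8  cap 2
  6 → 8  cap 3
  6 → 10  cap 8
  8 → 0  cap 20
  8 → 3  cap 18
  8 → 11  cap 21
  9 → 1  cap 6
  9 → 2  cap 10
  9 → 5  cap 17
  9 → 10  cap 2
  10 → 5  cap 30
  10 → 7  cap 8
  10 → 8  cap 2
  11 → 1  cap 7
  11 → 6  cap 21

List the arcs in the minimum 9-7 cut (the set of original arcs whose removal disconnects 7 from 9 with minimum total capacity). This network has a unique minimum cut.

augment #1: 9→1→7 push 6
augment #2: 9→10→7 push 2
augment #3: 9→2→0→7 push 10
augment #4: 9→5→1→7 push 12
augment #5: 9→5→8→3→7 push 2
max flow = 32; residual-reachable set from 9 gives S-side
cut edges (S→T): {(5,1), (5,8), (9,1), (9,2), (9,10)} total cap 32

Min-cut arcs: {(5,1), (5,8), (9,1), (9,2), (9,10)} (total capacity 32)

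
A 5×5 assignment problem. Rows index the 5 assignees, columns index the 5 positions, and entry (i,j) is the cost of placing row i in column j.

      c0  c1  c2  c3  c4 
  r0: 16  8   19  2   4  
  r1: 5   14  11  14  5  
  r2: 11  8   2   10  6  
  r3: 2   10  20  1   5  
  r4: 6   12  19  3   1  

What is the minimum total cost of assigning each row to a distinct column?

Minimum assignment cost: 17

optimal assignment: row0→col1 (cost 8), row1→col0 (cost 5), row2→col2 (cost 2), row3→col3 (cost 1), row4→col4 (cost 1)
total = 8 + 5 + 2 + 1 + 1 = 17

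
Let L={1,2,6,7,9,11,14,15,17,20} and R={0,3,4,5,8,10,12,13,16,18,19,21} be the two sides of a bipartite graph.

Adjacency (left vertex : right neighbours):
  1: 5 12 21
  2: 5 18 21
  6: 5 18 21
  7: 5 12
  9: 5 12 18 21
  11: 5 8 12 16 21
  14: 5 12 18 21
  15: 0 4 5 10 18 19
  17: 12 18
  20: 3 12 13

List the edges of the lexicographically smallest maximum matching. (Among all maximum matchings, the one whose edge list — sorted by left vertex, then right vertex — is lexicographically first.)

|M| = 7 (so the lex-smallest maximum matching has 7 edges)
process left vertices in ascending order; for each, take the smallest-labelled available neighbour that still permits 7 edges overall, or leave it unmatched if none does
lex-smallest matching: {1-5, 2-18, 6-21, 7-12, 11-8, 15-0, 20-3}

Lex-smallest maximum matching: {(1,5), (2,18), (6,21), (7,12), (11,8), (15,0), (20,3)}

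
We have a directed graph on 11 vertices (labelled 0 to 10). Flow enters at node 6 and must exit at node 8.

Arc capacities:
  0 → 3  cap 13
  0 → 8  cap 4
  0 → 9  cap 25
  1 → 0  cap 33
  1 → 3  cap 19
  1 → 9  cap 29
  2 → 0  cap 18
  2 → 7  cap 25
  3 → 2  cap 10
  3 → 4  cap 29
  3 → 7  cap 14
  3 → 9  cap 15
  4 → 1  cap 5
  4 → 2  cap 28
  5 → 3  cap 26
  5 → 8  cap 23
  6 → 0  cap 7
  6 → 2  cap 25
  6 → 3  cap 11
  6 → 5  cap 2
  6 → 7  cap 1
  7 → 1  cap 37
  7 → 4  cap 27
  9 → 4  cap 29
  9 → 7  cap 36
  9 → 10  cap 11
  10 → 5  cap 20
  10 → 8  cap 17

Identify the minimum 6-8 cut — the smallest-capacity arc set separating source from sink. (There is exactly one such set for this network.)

Min-cut arcs: {(0,8), (6,5), (9,10)} (total capacity 17)

augment #1: 6→0→8 push 4
augment #2: 6→5→8 push 2
augment #3: 6→0→9→10→8 push 3
augment #4: 6→3→9→10→8 push 8
max flow = 17; residual-reachable set from 6 gives S-side
cut edges (S→T): {(0,8), (6,5), (9,10)} total cap 17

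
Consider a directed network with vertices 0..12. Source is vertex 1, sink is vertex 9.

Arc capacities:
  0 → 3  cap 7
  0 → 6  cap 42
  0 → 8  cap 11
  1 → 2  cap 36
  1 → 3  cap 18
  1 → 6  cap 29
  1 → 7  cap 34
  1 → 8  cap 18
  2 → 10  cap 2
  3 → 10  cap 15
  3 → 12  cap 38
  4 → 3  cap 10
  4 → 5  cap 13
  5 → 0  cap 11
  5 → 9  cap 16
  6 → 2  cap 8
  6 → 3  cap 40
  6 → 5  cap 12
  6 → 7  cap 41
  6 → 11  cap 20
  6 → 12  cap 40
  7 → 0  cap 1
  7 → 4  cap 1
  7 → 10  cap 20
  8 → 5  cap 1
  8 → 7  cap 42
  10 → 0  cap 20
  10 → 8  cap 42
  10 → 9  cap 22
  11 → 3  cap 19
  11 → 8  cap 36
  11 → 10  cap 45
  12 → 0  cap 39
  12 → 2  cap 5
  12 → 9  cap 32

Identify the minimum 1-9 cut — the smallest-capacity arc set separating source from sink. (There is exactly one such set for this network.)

augment #1: 1→2→10→9 push 2
augment #2: 1→3→10→9 push 15
augment #3: 1→3→12→9 push 3
augment #4: 1→6→5→9 push 12
augment #5: 1→6→12→9 push 17
augment #6: 1→7→10→9 push 5
augment #7: 1→8→5→9 push 1
augment #8: 1→7→4→5→9 push 1
augment #9: 1→7→0→3→12→9 push 1
augment #10: 1→7→10→3→12→9 push 11
max flow = 68; residual-reachable set from 1 gives S-side
cut edges (S→T): {(6,5), (7,4), (8,5), (10,9), (12,9)} total cap 68

Min-cut arcs: {(6,5), (7,4), (8,5), (10,9), (12,9)} (total capacity 68)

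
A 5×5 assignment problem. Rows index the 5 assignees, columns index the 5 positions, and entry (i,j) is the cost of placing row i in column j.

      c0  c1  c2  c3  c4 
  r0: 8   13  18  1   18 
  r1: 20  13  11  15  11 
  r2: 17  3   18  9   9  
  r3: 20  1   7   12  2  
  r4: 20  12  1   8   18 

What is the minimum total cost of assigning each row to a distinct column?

optimal assignment: row0→col3 (cost 1), row1→col0 (cost 20), row2→col1 (cost 3), row3→col4 (cost 2), row4→col2 (cost 1)
total = 1 + 20 + 3 + 2 + 1 = 27

Minimum assignment cost: 27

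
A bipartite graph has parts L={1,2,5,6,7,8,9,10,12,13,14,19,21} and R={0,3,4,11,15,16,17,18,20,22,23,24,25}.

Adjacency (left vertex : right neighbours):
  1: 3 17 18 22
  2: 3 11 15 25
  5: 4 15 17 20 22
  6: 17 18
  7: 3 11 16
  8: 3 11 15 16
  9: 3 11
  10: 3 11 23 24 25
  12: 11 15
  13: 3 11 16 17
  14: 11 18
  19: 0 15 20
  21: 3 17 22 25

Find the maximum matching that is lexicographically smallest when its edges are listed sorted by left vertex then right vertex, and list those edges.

Lex-smallest maximum matching: {(1,3), (2,25), (5,4), (6,17), (7,11), (8,15), (10,23), (13,16), (14,18), (19,0), (21,22)}

|M| = 11 (so the lex-smallest maximum matching has 11 edges)
process left vertices in ascending order; for each, take the smallest-labelled available neighbour that still permits 11 edges overall, or leave it unmatched if none does
lex-smallest matching: {1-3, 2-25, 5-4, 6-17, 7-11, 8-15, 10-23, 13-16, 14-18, 19-0, 21-22}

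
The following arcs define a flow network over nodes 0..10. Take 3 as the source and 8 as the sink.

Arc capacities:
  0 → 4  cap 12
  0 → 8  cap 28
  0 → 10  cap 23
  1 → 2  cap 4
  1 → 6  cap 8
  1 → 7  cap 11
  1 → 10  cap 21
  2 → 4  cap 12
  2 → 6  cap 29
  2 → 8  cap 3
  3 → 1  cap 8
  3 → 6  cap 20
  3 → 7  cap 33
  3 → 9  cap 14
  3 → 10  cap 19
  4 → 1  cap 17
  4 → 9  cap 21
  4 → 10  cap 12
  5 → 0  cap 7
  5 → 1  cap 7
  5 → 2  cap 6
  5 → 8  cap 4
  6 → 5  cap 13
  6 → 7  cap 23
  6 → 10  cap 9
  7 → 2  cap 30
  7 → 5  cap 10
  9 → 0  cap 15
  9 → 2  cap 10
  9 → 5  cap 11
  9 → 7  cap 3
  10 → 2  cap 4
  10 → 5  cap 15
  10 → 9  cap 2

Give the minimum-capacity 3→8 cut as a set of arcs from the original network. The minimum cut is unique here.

augment #1: 3→1→2→8 push 3
augment #2: 3→6→5→8 push 4
augment #3: 3→9→0→8 push 14
augment #4: 3→6→5→0→8 push 7
augment #5: 3→10→9→0→8 push 1
max flow = 29; residual-reachable set from 3 gives S-side
cut edges (S→T): {(2,8), (5,0), (5,8), (9,0)} total cap 29

Min-cut arcs: {(2,8), (5,0), (5,8), (9,0)} (total capacity 29)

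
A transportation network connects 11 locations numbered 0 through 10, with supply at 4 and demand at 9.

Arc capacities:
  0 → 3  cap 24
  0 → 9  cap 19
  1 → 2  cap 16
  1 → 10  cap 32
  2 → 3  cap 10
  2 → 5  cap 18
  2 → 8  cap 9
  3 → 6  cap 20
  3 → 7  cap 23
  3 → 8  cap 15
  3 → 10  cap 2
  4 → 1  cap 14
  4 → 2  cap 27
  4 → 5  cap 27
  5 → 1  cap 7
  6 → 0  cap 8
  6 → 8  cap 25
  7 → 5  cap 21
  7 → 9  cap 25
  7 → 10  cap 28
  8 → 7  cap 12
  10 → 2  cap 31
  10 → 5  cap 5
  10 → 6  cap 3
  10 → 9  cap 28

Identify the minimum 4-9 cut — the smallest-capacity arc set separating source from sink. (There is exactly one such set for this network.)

Min-cut arcs: {(2,3), (2,8), (4,1), (5,1)} (total capacity 40)

augment #1: 4→1→10→9 push 14
augment #2: 4→2→3→7→9 push 10
augment #3: 4→2→8→7→9 push 9
augment #4: 4→5→1→10→9 push 7
max flow = 40; residual-reachable set from 4 gives S-side
cut edges (S→T): {(2,3), (2,8), (4,1), (5,1)} total cap 40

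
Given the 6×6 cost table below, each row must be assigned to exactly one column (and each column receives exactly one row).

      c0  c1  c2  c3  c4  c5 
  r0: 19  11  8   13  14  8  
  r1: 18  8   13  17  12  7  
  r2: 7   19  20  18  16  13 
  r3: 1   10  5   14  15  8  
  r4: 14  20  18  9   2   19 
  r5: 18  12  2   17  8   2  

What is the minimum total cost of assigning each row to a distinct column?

optimal assignment: row0→col3 (cost 13), row1→col1 (cost 8), row2→col0 (cost 7), row3→col2 (cost 5), row4→col4 (cost 2), row5→col5 (cost 2)
total = 13 + 8 + 7 + 5 + 2 + 2 = 37

Minimum assignment cost: 37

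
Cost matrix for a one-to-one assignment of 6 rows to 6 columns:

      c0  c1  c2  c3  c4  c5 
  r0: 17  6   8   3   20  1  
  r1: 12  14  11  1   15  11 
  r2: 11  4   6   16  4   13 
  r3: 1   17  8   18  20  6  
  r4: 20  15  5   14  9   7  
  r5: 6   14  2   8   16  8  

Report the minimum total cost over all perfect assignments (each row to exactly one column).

Minimum assignment cost: 18

optimal assignment: row0→col5 (cost 1), row1→col3 (cost 1), row2→col1 (cost 4), row3→col0 (cost 1), row4→col4 (cost 9), row5→col2 (cost 2)
total = 1 + 1 + 4 + 1 + 9 + 2 = 18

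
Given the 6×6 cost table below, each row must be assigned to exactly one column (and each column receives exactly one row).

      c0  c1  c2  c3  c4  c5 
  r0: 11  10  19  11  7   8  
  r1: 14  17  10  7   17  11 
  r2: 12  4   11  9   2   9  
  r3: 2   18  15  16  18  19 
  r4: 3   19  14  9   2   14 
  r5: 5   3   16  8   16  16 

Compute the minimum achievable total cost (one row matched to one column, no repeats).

optimal assignment: row0→col5 (cost 8), row1→col3 (cost 7), row2→col2 (cost 11), row3→col0 (cost 2), row4→col4 (cost 2), row5→col1 (cost 3)
total = 8 + 7 + 11 + 2 + 2 + 3 = 33

Minimum assignment cost: 33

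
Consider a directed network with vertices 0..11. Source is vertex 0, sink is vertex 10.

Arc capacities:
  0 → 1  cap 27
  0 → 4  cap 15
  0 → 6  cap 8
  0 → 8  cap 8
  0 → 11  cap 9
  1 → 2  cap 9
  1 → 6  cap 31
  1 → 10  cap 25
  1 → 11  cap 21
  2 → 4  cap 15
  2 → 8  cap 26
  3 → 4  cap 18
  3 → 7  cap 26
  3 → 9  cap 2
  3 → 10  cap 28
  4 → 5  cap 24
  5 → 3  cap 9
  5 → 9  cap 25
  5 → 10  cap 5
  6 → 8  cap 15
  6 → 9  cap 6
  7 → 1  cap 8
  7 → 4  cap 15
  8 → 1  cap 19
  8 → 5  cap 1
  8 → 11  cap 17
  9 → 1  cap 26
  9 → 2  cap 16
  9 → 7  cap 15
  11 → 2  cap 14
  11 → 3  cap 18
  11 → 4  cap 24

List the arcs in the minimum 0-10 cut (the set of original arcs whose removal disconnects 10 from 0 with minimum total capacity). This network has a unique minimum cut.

Min-cut arcs: {(1,10), (5,3), (5,10), (11,3)} (total capacity 57)

augment #1: 0→1→10 push 25
augment #2: 0→4→5→10 push 5
augment #3: 0→11→3→10 push 9
augment #4: 0→1→11→3→10 push 2
augment #5: 0→4→5→3→10 push 9
augment #6: 0→8→11→3→10 push 7
max flow = 57; residual-reachable set from 0 gives S-side
cut edges (S→T): {(1,10), (5,3), (5,10), (11,3)} total cap 57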